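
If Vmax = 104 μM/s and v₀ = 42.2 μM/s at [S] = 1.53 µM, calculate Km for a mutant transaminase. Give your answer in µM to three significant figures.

From v = Vmax[S]/(Km+[S]), Km = [S](Vmax − v)/v.
Km = 1.53 × (104 − 42.2) / 42.2 = 94.55/42.2 = 2.24 µM.

2.24 µM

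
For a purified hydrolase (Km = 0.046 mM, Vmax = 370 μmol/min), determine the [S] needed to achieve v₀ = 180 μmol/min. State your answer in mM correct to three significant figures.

Rearranging v = Vmax[S]/(Km+[S]) gives [S] = Km·v/(Vmax − v).
[S] = 0.046 × 180 / (370 − 180) = 8.280/190.0 = 0.0436 mM.

0.0436 mM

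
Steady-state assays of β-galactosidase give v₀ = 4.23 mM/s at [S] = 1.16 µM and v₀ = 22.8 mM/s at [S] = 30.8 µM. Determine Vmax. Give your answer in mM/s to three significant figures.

In reciprocal form, 1/v = (Km/Vmax)·(1/[S]) + 1/Vmax. The two points give (1/[S], 1/v) = (0.8621, 0.2364) and (0.03247, 0.04386).
Slope = (0.2364 − 0.04386)/(0.8621 − 0.03247) = 0.2321; intercept = 0.2364 − 0.2321×0.8621 = 0.03632.
Vmax = 1/intercept = 27.5 mM/s; Km = slope × Vmax = 0.2321 × 27.5 = 6.39 µM.

27.5 mM/s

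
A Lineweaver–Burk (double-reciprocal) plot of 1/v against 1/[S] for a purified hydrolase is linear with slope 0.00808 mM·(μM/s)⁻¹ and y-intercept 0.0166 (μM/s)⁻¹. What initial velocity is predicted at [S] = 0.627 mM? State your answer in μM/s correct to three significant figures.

The y-intercept is 1/Vmax, so Vmax = 1/0.0166 = 60.2 μM/s.
The slope is Km/Vmax, so Km = 0.00808 × 60.2 = 0.487 mM.
Then v = 60.2 × 0.627/(0.487 + 0.627) = 33.9 μM/s.

33.9 μM/s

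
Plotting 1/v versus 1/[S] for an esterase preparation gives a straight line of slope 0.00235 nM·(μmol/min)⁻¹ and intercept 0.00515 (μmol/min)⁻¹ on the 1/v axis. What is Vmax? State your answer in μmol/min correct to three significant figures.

The y-intercept of a Lineweaver–Burk plot equals 1/Vmax, so Vmax = 1/0.00515 = 194 μmol/min.

194 μmol/min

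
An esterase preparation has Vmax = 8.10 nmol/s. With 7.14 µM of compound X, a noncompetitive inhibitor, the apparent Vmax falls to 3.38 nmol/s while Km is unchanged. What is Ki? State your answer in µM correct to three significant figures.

Noncompetitive: Vmax,app = Vmax/α with α = 1 + [I]/Ki.
α = Vmax/Vmax,app = 8.10/3.38 = 2.396.
Ki = [I]/(α − 1) = 7.14/1.396 = 5.11 µM.

5.11 µM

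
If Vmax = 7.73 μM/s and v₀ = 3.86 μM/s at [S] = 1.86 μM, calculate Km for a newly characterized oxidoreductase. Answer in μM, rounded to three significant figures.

v/Vmax = 3.86/7.73 = 0.4994 = [S]/(Km+[S]).
So Km + [S] = [S]/0.4994 = 3.725 μM, giving Km = 3.725 − 1.86 = 1.86 μM.

1.86 μM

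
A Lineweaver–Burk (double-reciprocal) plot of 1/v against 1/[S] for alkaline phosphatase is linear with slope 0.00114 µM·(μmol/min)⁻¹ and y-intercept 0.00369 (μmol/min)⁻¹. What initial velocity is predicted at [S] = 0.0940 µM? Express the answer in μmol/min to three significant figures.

The y-intercept is 1/Vmax, so Vmax = 1/0.00369 = 271 μmol/min.
The slope is Km/Vmax, so Km = 0.00114 × 271 = 0.309 µM.
Then v = 271 × 0.0940/(0.309 + 0.0940) = 63.2 μmol/min.

63.2 μmol/min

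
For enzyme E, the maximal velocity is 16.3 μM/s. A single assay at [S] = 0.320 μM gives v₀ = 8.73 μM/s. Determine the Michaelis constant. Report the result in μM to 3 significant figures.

From v = Vmax[S]/(Km+[S]), Km = [S](Vmax − v)/v.
Km = 0.320 × (16.3 − 8.73) / 8.73 = 2.422/8.73 = 0.277 μM.

0.277 μM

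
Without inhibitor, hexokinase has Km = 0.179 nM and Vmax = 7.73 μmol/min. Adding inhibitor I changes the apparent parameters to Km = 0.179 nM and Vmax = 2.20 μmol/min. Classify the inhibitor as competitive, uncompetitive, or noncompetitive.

Vmax decreases (7.73 → 2.20 μmol/min) while Km is unchanged — pure noncompetitive inhibition.

noncompetitive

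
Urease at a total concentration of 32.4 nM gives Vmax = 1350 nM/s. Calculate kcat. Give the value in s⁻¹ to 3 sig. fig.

kcat = Vmax/[E]total = 1350 nM/s / 32.4 nM = 41.7 s⁻¹.

41.7 s⁻¹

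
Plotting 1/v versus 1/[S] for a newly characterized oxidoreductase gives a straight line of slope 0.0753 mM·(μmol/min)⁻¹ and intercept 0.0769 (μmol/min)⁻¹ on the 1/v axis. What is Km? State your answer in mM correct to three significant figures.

0.979 mM

y-intercept = 1/Vmax ⇒ Vmax = 13.0 μmol/min; slope = Km/Vmax ⇒ Km = slope × Vmax.
Km = 0.0753 × 13.0 = 0.979 mM.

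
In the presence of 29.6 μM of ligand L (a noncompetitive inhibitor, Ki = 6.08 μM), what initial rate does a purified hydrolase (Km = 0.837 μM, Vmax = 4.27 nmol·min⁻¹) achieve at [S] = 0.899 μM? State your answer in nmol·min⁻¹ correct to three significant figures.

With α = 1 + [I]/Ki = 1 + 29.6/6.08 = 5.868, the noncompetitive rate law is v = (Vmax/α)·[S] / (Km + [S]).
v = (4.27/5.868)×0.899 / (0.837 + 0.899) = 0.6541/1.736 = 0.377 nmol·min⁻¹.

0.377 nmol·min⁻¹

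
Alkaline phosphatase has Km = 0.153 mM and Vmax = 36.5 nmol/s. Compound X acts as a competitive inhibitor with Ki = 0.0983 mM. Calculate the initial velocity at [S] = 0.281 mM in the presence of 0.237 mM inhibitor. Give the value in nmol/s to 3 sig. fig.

With α = 1 + [I]/Ki = 1 + 0.237/0.0983 = 3.411, the competitive rate law is v = Vmax[S] / (αKm + [S]).
v = 36.5×0.281 / (3.411×0.153 + 0.281) = 10.26/0.8029 = 12.8 nmol/s.

12.8 nmol/s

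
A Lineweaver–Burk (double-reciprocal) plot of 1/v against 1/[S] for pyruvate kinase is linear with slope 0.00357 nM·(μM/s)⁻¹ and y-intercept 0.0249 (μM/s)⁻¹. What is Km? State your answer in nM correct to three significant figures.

0.143 nM

y-intercept = 1/Vmax ⇒ Vmax = 40.2 μM/s; slope = Km/Vmax ⇒ Km = slope × Vmax.
Km = 0.00357 × 40.2 = 0.143 nM.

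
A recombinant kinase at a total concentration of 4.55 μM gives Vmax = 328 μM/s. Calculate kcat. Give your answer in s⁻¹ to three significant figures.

kcat = Vmax/[E]total = 328 μM/s / 4.55 μM = 72.1 s⁻¹.

72.1 s⁻¹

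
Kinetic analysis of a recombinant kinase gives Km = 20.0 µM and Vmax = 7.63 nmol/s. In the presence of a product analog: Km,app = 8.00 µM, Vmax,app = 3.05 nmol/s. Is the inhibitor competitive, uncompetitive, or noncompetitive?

uncompetitive

Both Km and Vmax decrease by the same factor (~2.50-fold) — characteristic of uncompetitive inhibition.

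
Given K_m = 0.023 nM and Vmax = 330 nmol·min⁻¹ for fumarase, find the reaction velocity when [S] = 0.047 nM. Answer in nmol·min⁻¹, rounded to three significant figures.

222 nmol·min⁻¹

v = Vmax·[S]/(Km + [S]) = 330 × 0.047 / (0.023 + 0.047)
  = 15.51 / 0.07000 = 222 nmol·min⁻¹.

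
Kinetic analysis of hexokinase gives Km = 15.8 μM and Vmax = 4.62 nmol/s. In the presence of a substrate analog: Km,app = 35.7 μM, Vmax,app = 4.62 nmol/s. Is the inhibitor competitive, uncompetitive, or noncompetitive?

competitive

Km increases (15.8 → 35.7 μM) while Vmax is unchanged — the hallmark of competitive inhibition.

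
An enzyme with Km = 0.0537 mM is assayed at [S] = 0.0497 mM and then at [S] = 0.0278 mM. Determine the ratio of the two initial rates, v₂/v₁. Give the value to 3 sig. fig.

The fractional saturations are [S]/(Km+[S]) = 0.0497/0.1034 = 0.4807 and 0.0278/0.08150 = 0.3411.
v₂/v₁ is just their ratio: 0.3411/0.4807 = 0.710.

0.710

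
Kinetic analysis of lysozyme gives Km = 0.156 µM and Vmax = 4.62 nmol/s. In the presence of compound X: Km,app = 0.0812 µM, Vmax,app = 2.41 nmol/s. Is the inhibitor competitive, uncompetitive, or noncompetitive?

uncompetitive

Both Km and Vmax decrease by the same factor (~1.92-fold) — characteristic of uncompetitive inhibition.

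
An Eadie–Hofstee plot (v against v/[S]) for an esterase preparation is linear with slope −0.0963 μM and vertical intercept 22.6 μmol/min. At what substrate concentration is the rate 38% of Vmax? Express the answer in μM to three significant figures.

The Eadie–Hofstee slope gives Km = 0.0963 μM (slope = −Km).
v/Vmax = [S]/(Km+[S]) = 0.38 ⇒ [S] = Km·0.38/(1−0.38) = 0.0963 × 0.6129 = 0.0590 μM.

0.0590 μM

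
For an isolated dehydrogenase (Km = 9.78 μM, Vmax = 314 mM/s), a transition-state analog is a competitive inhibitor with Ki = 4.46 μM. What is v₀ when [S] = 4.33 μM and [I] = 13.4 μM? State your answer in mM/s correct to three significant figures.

α = 1 + [I]/Ki = 1 + 13.4/4.46 = 4.004.
For a competitive inhibitor, Vmax is unchanged and the apparent Km becomes α·Km: Km,app = 39.2 μM, Vmax,app = 314 mM/s.
v = Vmax,app·[S]/(Km,app + [S]) = 314 × 4.33/(39.2 + 4.33) = 31.3 mM/s.

31.3 mM/s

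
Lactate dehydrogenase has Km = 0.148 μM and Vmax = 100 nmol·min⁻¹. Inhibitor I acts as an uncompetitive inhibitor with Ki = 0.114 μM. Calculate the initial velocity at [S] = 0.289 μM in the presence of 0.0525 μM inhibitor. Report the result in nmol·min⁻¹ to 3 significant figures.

α = 1 + [I]/Ki = 1 + 0.0525/0.114 = 1.461.
For an uncompetitive inhibitor, both parameters are divided by α, giving Vmax/α and Km/α: Km,app = 0.101 μM, Vmax,app = 68.5 nmol·min⁻¹.
v = Vmax,app·[S]/(Km,app + [S]) = 68.5 × 0.289/(0.101 + 0.289) = 50.7 nmol·min⁻¹.

50.7 nmol·min⁻¹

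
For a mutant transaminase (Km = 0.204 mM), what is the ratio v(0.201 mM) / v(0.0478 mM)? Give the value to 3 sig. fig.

The fractional saturations are [S]/(Km+[S]) = 0.0478/0.2518 = 0.1898 and 0.201/0.4050 = 0.4963.
v₂/v₁ is just their ratio: 0.4963/0.1898 = 2.61.

2.61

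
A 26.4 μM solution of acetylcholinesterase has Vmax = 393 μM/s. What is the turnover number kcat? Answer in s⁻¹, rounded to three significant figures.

14.9 s⁻¹

kcat = Vmax/[E]total = 393 μM/s / 26.4 μM = 14.9 s⁻¹.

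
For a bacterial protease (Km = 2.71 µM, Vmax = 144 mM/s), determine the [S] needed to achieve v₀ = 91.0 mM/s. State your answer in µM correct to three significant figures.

The required fractional saturation is v/Vmax = 91.0/144 = 0.6319.
Then [S]/(Km+[S]) = 0.6319 ⇒ [S] = 2.71 × 0.6319/(1 − 0.6319) = 4.65 µM.

4.65 µM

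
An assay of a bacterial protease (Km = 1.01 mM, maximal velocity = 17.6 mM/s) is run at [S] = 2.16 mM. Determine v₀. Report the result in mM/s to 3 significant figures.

12.0 mM/s

v = Vmax·[S]/(Km + [S]) = 17.6 × 2.16 / (1.01 + 2.16)
  = 38.02 / 3.170 = 12.0 mM/s.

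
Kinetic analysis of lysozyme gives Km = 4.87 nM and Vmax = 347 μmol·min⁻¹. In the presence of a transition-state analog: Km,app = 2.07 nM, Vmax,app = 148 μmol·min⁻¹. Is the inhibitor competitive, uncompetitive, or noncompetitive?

Both Km and Vmax decrease by the same factor (~2.35-fold) — characteristic of uncompetitive inhibition.

uncompetitive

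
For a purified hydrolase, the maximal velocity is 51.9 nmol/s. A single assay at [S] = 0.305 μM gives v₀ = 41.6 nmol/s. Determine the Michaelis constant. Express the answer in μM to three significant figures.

0.0755 μM

v/Vmax = 41.6/51.9 = 0.8015 = [S]/(Km+[S]).
So Km + [S] = [S]/0.8015 = 0.3805 μM, giving Km = 0.3805 − 0.305 = 0.0755 μM.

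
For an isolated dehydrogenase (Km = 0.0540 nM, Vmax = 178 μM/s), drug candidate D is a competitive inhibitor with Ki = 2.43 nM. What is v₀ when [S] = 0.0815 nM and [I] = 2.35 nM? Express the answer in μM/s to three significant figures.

77.3 μM/s

With α = 1 + [I]/Ki = 1 + 2.35/2.43 = 1.967, the competitive rate law is v = Vmax[S] / (αKm + [S]).
v = 178×0.0815 / (1.967×0.0540 + 0.0815) = 14.51/0.1877 = 77.3 μM/s.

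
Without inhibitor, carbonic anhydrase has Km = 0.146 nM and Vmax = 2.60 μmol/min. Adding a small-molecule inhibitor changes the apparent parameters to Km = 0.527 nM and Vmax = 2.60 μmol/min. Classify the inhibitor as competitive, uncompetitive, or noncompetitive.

Km increases (0.146 → 0.527 nM) while Vmax is unchanged — the hallmark of competitive inhibition.

competitive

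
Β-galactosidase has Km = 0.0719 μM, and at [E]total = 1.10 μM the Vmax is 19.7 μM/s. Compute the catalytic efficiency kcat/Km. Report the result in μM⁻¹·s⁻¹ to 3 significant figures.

kcat = Vmax/[E]total = 19.7/1.10 = 17.9 s⁻¹.
kcat/Km = 17.9/0.0719 = 249 μM⁻¹·s⁻¹.

249 μM⁻¹·s⁻¹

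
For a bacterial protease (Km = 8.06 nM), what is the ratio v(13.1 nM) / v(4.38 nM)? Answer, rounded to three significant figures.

1.76

Since Vmax cancels, v₂/v₁ = [S]₂(Km+[S]₁) / [S]₁(Km+[S]₂).
= 13.1×(8.06+4.38) / (4.38×(8.06+13.1)) = 163.0/92.68 = 1.76.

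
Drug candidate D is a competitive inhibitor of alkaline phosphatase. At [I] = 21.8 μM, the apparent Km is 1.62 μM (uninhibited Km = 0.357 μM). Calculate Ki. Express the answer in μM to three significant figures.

6.16 μM

Competitive: Km,app = α·Km with α = 1 + [I]/Ki.
α = Km,app/Km = 1.62/0.357 = 4.538.
Since α = 1 + [I]/Ki, [I]/Ki = 4.538 − 1 = 3.538 and Ki = 21.8/3.538 = 6.16 μM.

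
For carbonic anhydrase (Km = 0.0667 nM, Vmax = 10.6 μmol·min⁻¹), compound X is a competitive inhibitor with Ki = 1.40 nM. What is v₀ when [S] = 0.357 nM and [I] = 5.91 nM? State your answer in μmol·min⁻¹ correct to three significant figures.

5.37 μmol·min⁻¹

α = 1 + [I]/Ki = 1 + 5.91/1.40 = 5.221.
For a competitive inhibitor, Vmax is unchanged and the apparent Km becomes α·Km: Km,app = 0.348 nM, Vmax,app = 10.6 μmol·min⁻¹.
v = Vmax,app·[S]/(Km,app + [S]) = 10.6 × 0.357/(0.348 + 0.357) = 5.37 μmol·min⁻¹.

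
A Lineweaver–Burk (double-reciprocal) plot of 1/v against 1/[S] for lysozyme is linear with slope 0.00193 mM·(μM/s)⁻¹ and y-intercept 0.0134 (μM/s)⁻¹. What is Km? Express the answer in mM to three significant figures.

0.144 mM

y-intercept = 1/Vmax ⇒ Vmax = 74.6 μM/s; slope = Km/Vmax ⇒ Km = slope × Vmax.
Km = 0.00193 × 74.6 = 0.144 mM.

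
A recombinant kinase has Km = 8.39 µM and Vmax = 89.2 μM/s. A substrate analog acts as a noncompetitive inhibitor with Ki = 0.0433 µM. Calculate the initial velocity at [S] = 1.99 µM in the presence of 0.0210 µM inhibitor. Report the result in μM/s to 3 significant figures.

With α = 1 + [I]/Ki = 1 + 0.0210/0.0433 = 1.485, the noncompetitive rate law is v = (Vmax/α)·[S] / (Km + [S]).
v = (89.2/1.485)×1.99 / (8.39 + 1.99) = 119.5/10.38 = 11.5 μM/s.

11.5 μM/s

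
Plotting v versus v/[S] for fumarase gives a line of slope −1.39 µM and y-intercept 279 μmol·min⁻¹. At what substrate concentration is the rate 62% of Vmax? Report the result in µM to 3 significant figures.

2.27 µM

The Eadie–Hofstee slope gives Km = 1.39 µM (slope = −Km).
v/Vmax = [S]/(Km+[S]) = 0.62 ⇒ [S] = Km·0.62/(1−0.62) = 1.39 × 1.632 = 2.27 µM.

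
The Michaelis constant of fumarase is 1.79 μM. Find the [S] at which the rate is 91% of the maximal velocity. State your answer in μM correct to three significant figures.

v/Vmax = [S]/(Km+[S]) = 0.91, so [S] = Km·0.91/(1 − 0.91) = 1.79 × 10.11.
[S] = 18.1 μM.

18.1 μM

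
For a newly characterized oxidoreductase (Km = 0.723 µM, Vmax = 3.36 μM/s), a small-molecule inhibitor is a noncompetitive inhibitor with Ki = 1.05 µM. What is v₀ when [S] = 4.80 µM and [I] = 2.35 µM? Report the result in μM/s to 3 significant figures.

0.902 μM/s

With α = 1 + [I]/Ki = 1 + 2.35/1.05 = 3.238, the noncompetitive rate law is v = (Vmax/α)·[S] / (Km + [S]).
v = (3.36/3.238)×4.80 / (0.723 + 4.80) = 4.981/5.523 = 0.902 μM/s.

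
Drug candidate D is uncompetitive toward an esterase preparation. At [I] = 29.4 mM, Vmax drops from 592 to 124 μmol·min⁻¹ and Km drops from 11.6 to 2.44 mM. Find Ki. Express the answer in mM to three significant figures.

7.79 mM

Uncompetitive: Vmax,app = Vmax/α (and Km,app = Km/α) with α = 1 + [I]/Ki.
α = Vmax/Vmax,app = 592/124 = 4.774.
Since α = 1 + [I]/Ki, [I]/Ki = 4.774 − 1 = 3.774 and Ki = 29.4/3.774 = 7.79 mM.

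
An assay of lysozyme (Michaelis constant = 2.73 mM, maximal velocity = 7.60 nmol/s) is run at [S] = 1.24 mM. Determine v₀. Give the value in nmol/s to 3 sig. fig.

v = Vmax·[S]/(Km + [S]) = 7.60 × 1.24 / (2.73 + 1.24)
  = 9.424 / 3.970 = 2.37 nmol/s.

2.37 nmol/s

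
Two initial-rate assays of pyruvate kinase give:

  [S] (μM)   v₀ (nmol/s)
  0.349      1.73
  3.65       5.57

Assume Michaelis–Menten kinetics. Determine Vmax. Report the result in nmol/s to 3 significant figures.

7.28 nmol/s

From v = Vmax[S]/(Km+[S]), each point gives Vmax = v(Km+[S])/[S].
Equating: 1.73(Km+0.349)/0.349 = 5.57(Km+3.65)/3.65.
4.957·Km + 1.73 = 1.526·Km + 5.57, so (4.957 − 1.526)·Km = 5.57 − 1.73.
Km = 3.840/3.431 = 1.12 μM; then Vmax = 1.73(1.12+0.349)/0.349 = 7.28 nmol/s.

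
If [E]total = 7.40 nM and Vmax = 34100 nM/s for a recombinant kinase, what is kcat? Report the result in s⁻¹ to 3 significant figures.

kcat = Vmax/[E]total = 34100 nM/s / 7.40 nM = 4610 s⁻¹.

4610 s⁻¹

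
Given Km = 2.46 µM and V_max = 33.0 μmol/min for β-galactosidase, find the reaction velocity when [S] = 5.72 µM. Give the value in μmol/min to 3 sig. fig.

23.1 μmol/min

[S]/(Km+[S]) = 5.72/8.180 = 0.6993, the fractional saturation.
v = 0.6993 × Vmax = 0.6993 × 33.0 = 23.1 μmol/min.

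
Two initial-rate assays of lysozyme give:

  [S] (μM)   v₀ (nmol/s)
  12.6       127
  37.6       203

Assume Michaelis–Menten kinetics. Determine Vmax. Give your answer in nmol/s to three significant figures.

291 nmol/s

In reciprocal form, 1/v = (Km/Vmax)·(1/[S]) + 1/Vmax. The two points give (1/[S], 1/v) = (0.07937, 0.007874) and (0.02660, 0.004926).
Slope = (0.007874 − 0.004926)/(0.07937 − 0.02660) = 0.05586; intercept = 0.007874 − 0.05586×0.07937 = 0.003440.
Vmax = 1/intercept = 291 nmol/s; Km = slope × Vmax = 0.05586 × 291 = 16.2 μM.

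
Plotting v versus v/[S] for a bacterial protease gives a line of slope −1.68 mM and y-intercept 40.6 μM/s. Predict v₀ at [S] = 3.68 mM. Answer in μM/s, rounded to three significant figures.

27.9 μM/s

In the Eadie–Hofstee form v = Vmax − Km·(v/[S]), the slope is −Km and the intercept is Vmax, so Km = 1.68 mM and Vmax = 40.6 μM/s.
v = 40.6 × 3.68/(1.68 + 3.68) = 27.9 μM/s.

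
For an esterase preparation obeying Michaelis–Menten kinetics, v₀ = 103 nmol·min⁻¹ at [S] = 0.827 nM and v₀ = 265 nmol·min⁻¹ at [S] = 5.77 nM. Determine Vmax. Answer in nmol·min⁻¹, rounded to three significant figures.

In reciprocal form, 1/v = (Km/Vmax)·(1/[S]) + 1/Vmax. The two points give (1/[S], 1/v) = (1.209, 0.009709) and (0.1733, 0.003774).
Slope = (0.009709 − 0.003774)/(1.209 − 0.1733) = 0.005730; intercept = 0.009709 − 0.005730×1.209 = 0.002781.
Vmax = 1/intercept = 360 nmol·min⁻¹; Km = slope × Vmax = 0.005730 × 360 = 2.06 nM.

360 nmol·min⁻¹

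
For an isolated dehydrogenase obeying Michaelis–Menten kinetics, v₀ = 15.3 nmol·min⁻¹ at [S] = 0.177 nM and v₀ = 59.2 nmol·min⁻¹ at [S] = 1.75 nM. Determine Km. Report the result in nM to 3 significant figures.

0.834 nM

In reciprocal form, 1/v = (Km/Vmax)·(1/[S]) + 1/Vmax. The two points give (1/[S], 1/v) = (5.650, 0.06536) and (0.5714, 0.01689).
Slope = (0.06536 − 0.01689)/(5.650 − 0.5714) = 0.009544; intercept = 0.06536 − 0.009544×5.650 = 0.01144.
Vmax = 1/intercept = 87.4 nmol·min⁻¹; Km = slope × Vmax = 0.009544 × 87.4 = 0.834 nM.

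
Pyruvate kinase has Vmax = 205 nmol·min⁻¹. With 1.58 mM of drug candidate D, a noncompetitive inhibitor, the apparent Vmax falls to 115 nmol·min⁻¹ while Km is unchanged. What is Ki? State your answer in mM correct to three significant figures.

2.02 mM

Noncompetitive: Vmax,app = Vmax/α with α = 1 + [I]/Ki.
α = Vmax/Vmax,app = 205/115 = 1.783.
Since α = 1 + [I]/Ki, [I]/Ki = 1.783 − 1 = 0.7826 and Ki = 1.58/0.7826 = 2.02 mM.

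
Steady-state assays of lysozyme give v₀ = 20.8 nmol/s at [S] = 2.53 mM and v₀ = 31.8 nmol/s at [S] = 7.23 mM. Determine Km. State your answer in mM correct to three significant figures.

From v = Vmax[S]/(Km+[S]), each point gives Vmax = v(Km+[S])/[S].
Equating: 20.8(Km+2.53)/2.53 = 31.8(Km+7.23)/7.23.
8.221·Km + 20.8 = 4.398·Km + 31.8, so (8.221 − 4.398)·Km = 31.8 − 20.8.
Km = 11.00/3.823 = 2.88 mM; then Vmax = 20.8(2.88+2.53)/2.53 = 44.5 nmol/s.

2.88 mM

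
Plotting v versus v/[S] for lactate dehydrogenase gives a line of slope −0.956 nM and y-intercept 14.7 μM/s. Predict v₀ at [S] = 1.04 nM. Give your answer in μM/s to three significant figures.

In the Eadie–Hofstee form v = Vmax − Km·(v/[S]), the slope is −Km and the intercept is Vmax, so Km = 0.956 nM and Vmax = 14.7 μM/s.
v = 14.7 × 1.04/(0.956 + 1.04) = 7.66 μM/s.

7.66 μM/s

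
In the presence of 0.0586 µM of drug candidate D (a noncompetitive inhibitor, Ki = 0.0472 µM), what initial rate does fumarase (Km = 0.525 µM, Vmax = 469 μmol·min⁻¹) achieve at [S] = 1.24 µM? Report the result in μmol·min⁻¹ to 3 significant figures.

147 μmol·min⁻¹

With α = 1 + [I]/Ki = 1 + 0.0586/0.0472 = 2.242, the noncompetitive rate law is v = (Vmax/α)·[S] / (Km + [S]).
v = (469/2.242)×1.24 / (0.525 + 1.24) = 259.4/1.765 = 147 μmol·min⁻¹.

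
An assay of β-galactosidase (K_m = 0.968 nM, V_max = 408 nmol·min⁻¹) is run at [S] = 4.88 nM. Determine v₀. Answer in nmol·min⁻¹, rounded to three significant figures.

[S]/(Km+[S]) = 4.88/5.848 = 0.8345, the fractional saturation.
v = 0.8345 × Vmax = 0.8345 × 408 = 340 nmol·min⁻¹.

340 nmol·min⁻¹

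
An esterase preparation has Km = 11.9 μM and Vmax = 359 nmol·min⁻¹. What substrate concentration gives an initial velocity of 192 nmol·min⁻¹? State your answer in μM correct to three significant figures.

Rearranging v = Vmax[S]/(Km+[S]) gives [S] = Km·v/(Vmax − v).
[S] = 11.9 × 192 / (359 − 192) = 2285/167.0 = 13.7 μM.

13.7 μM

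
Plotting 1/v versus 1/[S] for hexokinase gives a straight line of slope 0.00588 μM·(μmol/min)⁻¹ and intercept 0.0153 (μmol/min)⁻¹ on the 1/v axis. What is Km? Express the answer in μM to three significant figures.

y-intercept = 1/Vmax ⇒ Vmax = 65.4 μmol/min; slope = Km/Vmax ⇒ Km = slope × Vmax.
Km = 0.00588 × 65.4 = 0.384 μM.

0.384 μM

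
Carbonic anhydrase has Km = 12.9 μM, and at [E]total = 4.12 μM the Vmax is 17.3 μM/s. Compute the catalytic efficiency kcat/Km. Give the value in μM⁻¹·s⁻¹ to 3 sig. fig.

kcat = Vmax/[E]total = 17.3/4.12 = 4.20 s⁻¹.
kcat/Km = 4.20/12.9 = 0.326 μM⁻¹·s⁻¹.

0.326 μM⁻¹·s⁻¹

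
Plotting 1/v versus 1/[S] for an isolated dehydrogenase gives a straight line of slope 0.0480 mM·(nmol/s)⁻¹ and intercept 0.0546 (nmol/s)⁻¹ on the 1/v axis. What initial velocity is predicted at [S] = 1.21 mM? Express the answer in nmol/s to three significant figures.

The y-intercept is 1/Vmax, so Vmax = 1/0.0546 = 18.3 nmol/s.
The slope is Km/Vmax, so Km = 0.0480 × 18.3 = 0.879 mM.
Then v = 18.3 × 1.21/(0.879 + 1.21) = 10.6 nmol/s.

10.6 nmol/s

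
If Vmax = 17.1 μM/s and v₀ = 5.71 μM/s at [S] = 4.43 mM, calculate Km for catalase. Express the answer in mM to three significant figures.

v/Vmax = 5.71/17.1 = 0.3339 = [S]/(Km+[S]).
So Km + [S] = [S]/0.3339 = 13.27 mM, giving Km = 13.27 − 4.43 = 8.84 mM.

8.84 mM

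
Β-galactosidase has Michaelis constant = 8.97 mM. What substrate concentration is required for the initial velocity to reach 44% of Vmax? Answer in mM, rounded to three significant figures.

7.05 mM

v/Vmax = [S]/(Km+[S]) = 0.44, so [S] = Km·0.44/(1 − 0.44) = 8.97 × 0.7857.
[S] = 7.05 mM.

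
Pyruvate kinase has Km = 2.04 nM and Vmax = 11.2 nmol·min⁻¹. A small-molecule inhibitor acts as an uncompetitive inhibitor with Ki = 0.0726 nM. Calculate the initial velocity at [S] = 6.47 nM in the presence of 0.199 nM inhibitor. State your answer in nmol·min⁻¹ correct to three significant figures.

With α = 1 + [I]/Ki = 1 + 0.199/0.0726 = 3.741, the uncompetitive rate law is v = (Vmax/α)·[S] / (Km/α + [S]).
v = (11.2/3.741)×6.47 / (2.04/3.741 + 6.47) = 19.37/7.015 = 2.76 nmol·min⁻¹.

2.76 nmol·min⁻¹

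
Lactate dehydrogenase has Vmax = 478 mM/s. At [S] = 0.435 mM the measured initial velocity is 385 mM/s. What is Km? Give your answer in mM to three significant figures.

0.105 mM

From v = Vmax[S]/(Km+[S]), Km = [S](Vmax − v)/v.
Km = 0.435 × (478 − 385) / 385 = 40.46/385 = 0.105 mM.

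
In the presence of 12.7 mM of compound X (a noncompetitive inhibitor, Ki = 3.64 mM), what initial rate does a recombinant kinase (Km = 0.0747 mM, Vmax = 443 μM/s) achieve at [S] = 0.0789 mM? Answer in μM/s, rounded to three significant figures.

50.7 μM/s

With α = 1 + [I]/Ki = 1 + 12.7/3.64 = 4.489, the noncompetitive rate law is v = (Vmax/α)·[S] / (Km + [S]).
v = (443/4.489)×0.0789 / (0.0747 + 0.0789) = 7.786/0.1536 = 50.7 μM/s.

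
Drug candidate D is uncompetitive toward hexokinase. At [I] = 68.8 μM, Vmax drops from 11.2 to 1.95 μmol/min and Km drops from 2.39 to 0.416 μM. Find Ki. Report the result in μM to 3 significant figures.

Uncompetitive: Vmax,app = Vmax/α (and Km,app = Km/α) with α = 1 + [I]/Ki.
α = Vmax/Vmax,app = 11.2/1.95 = 5.744.
Ki = [I]/(α − 1) = 68.8/4.744 = 14.5 μM.

14.5 μM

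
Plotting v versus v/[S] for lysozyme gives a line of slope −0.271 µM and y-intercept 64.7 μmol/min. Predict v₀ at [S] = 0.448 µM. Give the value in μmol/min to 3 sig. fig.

In the Eadie–Hofstee form v = Vmax − Km·(v/[S]), the slope is −Km and the intercept is Vmax, so Km = 0.271 µM and Vmax = 64.7 μmol/min.
v = 64.7 × 0.448/(0.271 + 0.448) = 40.3 μmol/min.

40.3 μmol/min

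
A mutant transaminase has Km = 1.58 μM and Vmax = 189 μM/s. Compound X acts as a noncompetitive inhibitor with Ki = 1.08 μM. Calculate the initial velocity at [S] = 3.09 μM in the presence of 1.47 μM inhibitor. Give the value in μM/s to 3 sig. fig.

53.0 μM/s

α = 1 + [I]/Ki = 1 + 1.47/1.08 = 2.361.
For a noncompetitive inhibitor, Vmax is reduced to Vmax/α while Km is unchanged: Km,app = 1.58 μM, Vmax,app = 80.0 μM/s.
v = Vmax,app·[S]/(Km,app + [S]) = 80.0 × 3.09/(1.58 + 3.09) = 53.0 μM/s.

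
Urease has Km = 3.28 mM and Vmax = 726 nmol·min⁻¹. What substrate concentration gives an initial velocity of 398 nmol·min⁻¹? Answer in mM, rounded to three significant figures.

3.98 mM

Rearranging v = Vmax[S]/(Km+[S]) gives [S] = Km·v/(Vmax − v).
[S] = 3.28 × 398 / (726 − 398) = 1305/328.0 = 3.98 mM.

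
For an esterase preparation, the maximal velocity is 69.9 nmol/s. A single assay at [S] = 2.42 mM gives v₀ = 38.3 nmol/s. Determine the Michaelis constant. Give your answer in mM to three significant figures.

v/Vmax = 38.3/69.9 = 0.5479 = [S]/(Km+[S]).
So Km + [S] = [S]/0.5479 = 4.417 mM, giving Km = 4.417 − 2.42 = 2.00 mM.

2.00 mM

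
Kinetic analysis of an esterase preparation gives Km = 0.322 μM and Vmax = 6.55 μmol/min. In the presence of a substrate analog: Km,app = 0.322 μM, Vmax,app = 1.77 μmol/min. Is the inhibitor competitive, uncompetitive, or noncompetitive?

noncompetitive

Vmax decreases (6.55 → 1.77 μmol/min) while Km is unchanged — pure noncompetitive inhibition.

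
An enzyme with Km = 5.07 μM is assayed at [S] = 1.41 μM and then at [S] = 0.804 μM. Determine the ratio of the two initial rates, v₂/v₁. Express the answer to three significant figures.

Since Vmax cancels, v₂/v₁ = [S]₂(Km+[S]₁) / [S]₁(Km+[S]₂).
= 0.804×(5.07+1.41) / (1.41×(5.07+0.804)) = 5.210/8.282 = 0.629.

0.629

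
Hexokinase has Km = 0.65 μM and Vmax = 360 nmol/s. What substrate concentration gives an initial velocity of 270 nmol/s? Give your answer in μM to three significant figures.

1.95 μM

Rearranging v = Vmax[S]/(Km+[S]) gives [S] = Km·v/(Vmax − v).
[S] = 0.65 × 270 / (360 − 270) = 175.5/90.00 = 1.95 μM.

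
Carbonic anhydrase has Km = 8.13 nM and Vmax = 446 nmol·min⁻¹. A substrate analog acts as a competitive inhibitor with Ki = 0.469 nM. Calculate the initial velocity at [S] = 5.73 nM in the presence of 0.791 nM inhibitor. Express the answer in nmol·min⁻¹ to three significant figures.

92.7 nmol·min⁻¹

α = 1 + [I]/Ki = 1 + 0.791/0.469 = 2.687.
For a competitive inhibitor, Vmax is unchanged and the apparent Km becomes α·Km: Km,app = 21.8 nM, Vmax,app = 446 nmol·min⁻¹.
v = Vmax,app·[S]/(Km,app + [S]) = 446 × 5.73/(21.8 + 5.73) = 92.7 nmol·min⁻¹.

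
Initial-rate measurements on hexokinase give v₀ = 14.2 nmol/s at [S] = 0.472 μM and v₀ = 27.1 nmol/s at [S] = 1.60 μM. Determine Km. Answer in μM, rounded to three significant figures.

In reciprocal form, 1/v = (Km/Vmax)·(1/[S]) + 1/Vmax. The two points give (1/[S], 1/v) = (2.119, 0.07042) and (0.6250, 0.03690).
Slope = (0.07042 − 0.03690)/(2.119 − 0.6250) = 0.02244; intercept = 0.07042 − 0.02244×2.119 = 0.02287.
Vmax = 1/intercept = 43.7 nmol/s; Km = slope × Vmax = 0.02244 × 43.7 = 0.981 μM.

0.981 μM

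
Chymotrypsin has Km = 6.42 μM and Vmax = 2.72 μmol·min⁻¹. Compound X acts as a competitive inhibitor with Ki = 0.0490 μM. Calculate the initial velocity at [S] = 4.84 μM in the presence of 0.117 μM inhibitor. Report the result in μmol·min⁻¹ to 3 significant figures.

With α = 1 + [I]/Ki = 1 + 0.117/0.0490 = 3.388, the competitive rate law is v = Vmax[S] / (αKm + [S]).
v = 2.72×4.84 / (3.388×6.42 + 4.84) = 13.16/26.59 = 0.495 μmol·min⁻¹.

0.495 μmol·min⁻¹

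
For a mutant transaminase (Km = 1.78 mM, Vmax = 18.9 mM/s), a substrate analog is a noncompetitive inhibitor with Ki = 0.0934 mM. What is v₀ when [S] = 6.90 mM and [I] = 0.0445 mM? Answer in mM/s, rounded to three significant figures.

10.2 mM/s

With α = 1 + [I]/Ki = 1 + 0.0445/0.0934 = 1.476, the noncompetitive rate law is v = (Vmax/α)·[S] / (Km + [S]).
v = (18.9/1.476)×6.90 / (1.78 + 6.90) = 88.33/8.680 = 10.2 mM/s.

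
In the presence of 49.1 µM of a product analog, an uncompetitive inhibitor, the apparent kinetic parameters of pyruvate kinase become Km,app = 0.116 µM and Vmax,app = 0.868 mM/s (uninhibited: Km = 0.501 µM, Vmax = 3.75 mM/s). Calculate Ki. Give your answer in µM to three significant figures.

Uncompetitive: Vmax,app = Vmax/α (and Km,app = Km/α) with α = 1 + [I]/Ki.
α = Vmax/Vmax,app = 3.75/0.868 = 4.320.
Since α = 1 + [I]/Ki, [I]/Ki = 4.320 − 1 = 3.320 and Ki = 49.1/3.320 = 14.8 µM.

14.8 µM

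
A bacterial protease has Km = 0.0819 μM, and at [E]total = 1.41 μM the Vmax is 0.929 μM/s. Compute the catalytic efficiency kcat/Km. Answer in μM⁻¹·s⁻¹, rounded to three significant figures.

8.04 μM⁻¹·s⁻¹

kcat = Vmax/[E]total = 0.929/1.41 = 0.659 s⁻¹.
kcat/Km = 0.659/0.0819 = 8.04 μM⁻¹·s⁻¹.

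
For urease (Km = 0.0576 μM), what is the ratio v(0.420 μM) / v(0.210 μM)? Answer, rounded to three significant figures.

1.12

Since Vmax cancels, v₂/v₁ = [S]₂(Km+[S]₁) / [S]₁(Km+[S]₂).
= 0.420×(0.0576+0.210) / (0.210×(0.0576+0.420)) = 0.1124/0.1003 = 1.12.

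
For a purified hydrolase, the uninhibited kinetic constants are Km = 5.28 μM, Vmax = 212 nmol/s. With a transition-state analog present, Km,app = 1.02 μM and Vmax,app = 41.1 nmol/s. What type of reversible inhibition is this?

Both Km and Vmax decrease by the same factor (~5.16-fold) — characteristic of uncompetitive inhibition.

uncompetitive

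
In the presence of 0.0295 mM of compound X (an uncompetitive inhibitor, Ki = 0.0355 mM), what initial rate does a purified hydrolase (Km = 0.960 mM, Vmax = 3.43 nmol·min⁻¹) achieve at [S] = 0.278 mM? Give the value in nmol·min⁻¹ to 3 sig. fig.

0.649 nmol·min⁻¹

α = 1 + [I]/Ki = 1 + 0.0295/0.0355 = 1.831.
For an uncompetitive inhibitor, both parameters are divided by α, giving Vmax/α and Km/α: Km,app = 0.524 mM, Vmax,app = 1.87 nmol·min⁻¹.
v = Vmax,app·[S]/(Km,app + [S]) = 1.87 × 0.278/(0.524 + 0.278) = 0.649 nmol·min⁻¹.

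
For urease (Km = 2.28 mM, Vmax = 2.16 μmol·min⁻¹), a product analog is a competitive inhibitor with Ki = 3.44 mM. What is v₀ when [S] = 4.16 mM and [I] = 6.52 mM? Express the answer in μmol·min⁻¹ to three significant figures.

α = 1 + [I]/Ki = 1 + 6.52/3.44 = 2.895.
For a competitive inhibitor, Vmax is unchanged and the apparent Km becomes α·Km: Km,app = 6.60 mM, Vmax,app = 2.16 μmol·min⁻¹.
v = Vmax,app·[S]/(Km,app + [S]) = 2.16 × 4.16/(6.60 + 4.16) = 0.835 μmol·min⁻¹.

0.835 μmol·min⁻¹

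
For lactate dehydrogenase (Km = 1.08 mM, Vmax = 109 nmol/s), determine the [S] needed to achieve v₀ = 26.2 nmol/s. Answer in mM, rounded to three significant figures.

Rearranging v = Vmax[S]/(Km+[S]) gives [S] = Km·v/(Vmax − v).
[S] = 1.08 × 26.2 / (109 − 26.2) = 28.30/82.80 = 0.342 mM.

0.342 mM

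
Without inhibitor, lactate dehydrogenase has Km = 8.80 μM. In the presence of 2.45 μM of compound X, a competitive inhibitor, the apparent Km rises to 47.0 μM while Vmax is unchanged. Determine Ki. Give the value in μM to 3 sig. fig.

0.564 μM

Competitive: Km,app = α·Km with α = 1 + [I]/Ki.
α = Km,app/Km = 47.0/8.80 = 5.341.
Since α = 1 + [I]/Ki, [I]/Ki = 5.341 − 1 = 4.341 and Ki = 2.45/4.341 = 0.564 μM.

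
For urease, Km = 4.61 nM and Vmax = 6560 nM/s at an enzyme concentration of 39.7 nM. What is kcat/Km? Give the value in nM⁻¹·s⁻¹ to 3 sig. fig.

kcat = Vmax/[E]total = 6560/39.7 = 165 s⁻¹.
kcat/Km = 165/4.61 = 35.8 nM⁻¹·s⁻¹.

35.8 nM⁻¹·s⁻¹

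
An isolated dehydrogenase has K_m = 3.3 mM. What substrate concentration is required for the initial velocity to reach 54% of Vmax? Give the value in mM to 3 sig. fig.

3.87 mM

v/Vmax = [S]/(Km+[S]) = 0.54, so [S] = Km·0.54/(1 − 0.54) = 3.3 × 1.174.
[S] = 3.87 mM.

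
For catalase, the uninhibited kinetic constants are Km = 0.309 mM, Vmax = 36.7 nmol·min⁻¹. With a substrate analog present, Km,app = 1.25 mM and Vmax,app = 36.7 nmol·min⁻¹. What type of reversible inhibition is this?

competitive

Km increases (0.309 → 1.25 mM) while Vmax is unchanged — the hallmark of competitive inhibition.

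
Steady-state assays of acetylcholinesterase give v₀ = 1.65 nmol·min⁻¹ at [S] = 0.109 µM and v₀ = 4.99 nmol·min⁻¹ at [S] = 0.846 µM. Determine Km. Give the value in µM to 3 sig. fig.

From v = Vmax[S]/(Km+[S]), each point gives Vmax = v(Km+[S])/[S].
Equating: 1.65(Km+0.109)/0.109 = 4.99(Km+0.846)/0.846.
15.14·Km + 1.65 = 5.898·Km + 4.99, so (15.14 − 5.898)·Km = 4.99 − 1.65.
Km = 3.340/9.239 = 0.362 µM; then Vmax = 1.65(0.362+0.109)/0.109 = 7.12 nmol·min⁻¹.

0.362 µM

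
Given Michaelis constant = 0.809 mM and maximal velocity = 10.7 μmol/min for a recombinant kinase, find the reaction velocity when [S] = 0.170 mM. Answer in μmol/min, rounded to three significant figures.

[S]/(Km+[S]) = 0.170/0.9790 = 0.1736, the fractional saturation.
v = 0.1736 × Vmax = 0.1736 × 10.7 = 1.86 μmol/min.

1.86 μmol/min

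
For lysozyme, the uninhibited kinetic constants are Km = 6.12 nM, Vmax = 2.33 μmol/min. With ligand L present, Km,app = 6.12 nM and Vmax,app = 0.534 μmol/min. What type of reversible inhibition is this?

noncompetitive

Vmax decreases (2.33 → 0.534 μmol/min) while Km is unchanged — pure noncompetitive inhibition.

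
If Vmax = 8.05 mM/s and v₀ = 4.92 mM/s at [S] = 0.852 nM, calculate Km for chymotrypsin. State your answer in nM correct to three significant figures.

0.542 nM

From v = Vmax[S]/(Km+[S]), Km = [S](Vmax − v)/v.
Km = 0.852 × (8.05 − 4.92) / 4.92 = 2.667/4.92 = 0.542 nM.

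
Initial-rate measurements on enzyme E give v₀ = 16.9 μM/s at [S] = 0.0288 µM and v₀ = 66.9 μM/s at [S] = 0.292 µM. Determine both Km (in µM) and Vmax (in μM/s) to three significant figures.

Km = 0.140 µM; Vmax = 98.9 μM/s

From v = Vmax[S]/(Km+[S]), each point gives Vmax = v(Km+[S])/[S].
Equating: 16.9(Km+0.0288)/0.0288 = 66.9(Km+0.292)/0.292.
586.8·Km + 16.9 = 229.1·Km + 66.9, so (586.8 − 229.1)·Km = 66.9 − 16.9.
Km = 50.00/357.7 = 0.140 µM; then Vmax = 16.9(0.140+0.0288)/0.0288 = 98.9 μM/s.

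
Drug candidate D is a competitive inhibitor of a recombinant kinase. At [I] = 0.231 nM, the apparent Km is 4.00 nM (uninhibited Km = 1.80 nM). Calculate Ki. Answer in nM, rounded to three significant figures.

Competitive: Km,app = α·Km with α = 1 + [I]/Ki.
α = Km,app/Km = 4.00/1.80 = 2.222.
Since α = 1 + [I]/Ki, [I]/Ki = 2.222 − 1 = 1.222 and Ki = 0.231/1.222 = 0.189 nM.

0.189 nM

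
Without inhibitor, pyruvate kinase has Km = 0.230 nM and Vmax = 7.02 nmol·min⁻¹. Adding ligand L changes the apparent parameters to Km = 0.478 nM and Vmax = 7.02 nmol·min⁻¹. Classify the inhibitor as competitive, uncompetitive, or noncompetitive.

Km increases (0.230 → 0.478 nM) while Vmax is unchanged — the hallmark of competitive inhibition.

competitive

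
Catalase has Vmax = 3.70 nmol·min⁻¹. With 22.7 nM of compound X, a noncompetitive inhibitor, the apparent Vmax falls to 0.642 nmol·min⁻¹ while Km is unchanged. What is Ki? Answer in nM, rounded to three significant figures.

Noncompetitive: Vmax,app = Vmax/α with α = 1 + [I]/Ki.
α = Vmax/Vmax,app = 3.70/0.642 = 5.763.
Since α = 1 + [I]/Ki, [I]/Ki = 5.763 − 1 = 4.763 and Ki = 22.7/4.763 = 4.77 nM.

4.77 nM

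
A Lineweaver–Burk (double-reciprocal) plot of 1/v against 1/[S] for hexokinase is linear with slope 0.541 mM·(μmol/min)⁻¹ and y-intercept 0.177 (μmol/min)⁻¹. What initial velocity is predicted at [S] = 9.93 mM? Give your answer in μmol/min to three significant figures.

The y-intercept is 1/Vmax, so Vmax = 1/0.177 = 5.65 μmol/min.
The slope is Km/Vmax, so Km = 0.541 × 5.65 = 3.06 mM.
Then v = 5.65 × 9.93/(3.06 + 9.93) = 4.32 μmol/min.

4.32 μmol/min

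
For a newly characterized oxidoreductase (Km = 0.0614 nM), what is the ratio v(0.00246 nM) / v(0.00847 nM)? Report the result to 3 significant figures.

The fractional saturations are [S]/(Km+[S]) = 0.00847/0.06987 = 0.1212 and 0.00246/0.06386 = 0.03852.
v₂/v₁ is just their ratio: 0.03852/0.1212 = 0.318.

0.318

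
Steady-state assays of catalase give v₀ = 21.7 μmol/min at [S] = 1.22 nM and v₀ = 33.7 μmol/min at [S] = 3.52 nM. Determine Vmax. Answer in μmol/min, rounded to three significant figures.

From v = Vmax[S]/(Km+[S]), each point gives Vmax = v(Km+[S])/[S].
Equating: 21.7(Km+1.22)/1.22 = 33.7(Km+3.52)/3.52.
17.79·Km + 21.7 = 9.574·Km + 33.7, so (17.79 − 9.574)·Km = 33.7 − 21.7.
Km = 12.00/8.213 = 1.46 nM; then Vmax = 21.7(1.46+1.22)/1.22 = 47.7 μmol/min.

47.7 μmol/min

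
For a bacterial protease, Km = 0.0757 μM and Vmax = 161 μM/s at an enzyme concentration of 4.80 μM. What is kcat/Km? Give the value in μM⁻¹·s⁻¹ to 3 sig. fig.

kcat = Vmax/[E]total = 161/4.80 = 33.5 s⁻¹.
kcat/Km = 33.5/0.0757 = 443 μM⁻¹·s⁻¹.

443 μM⁻¹·s⁻¹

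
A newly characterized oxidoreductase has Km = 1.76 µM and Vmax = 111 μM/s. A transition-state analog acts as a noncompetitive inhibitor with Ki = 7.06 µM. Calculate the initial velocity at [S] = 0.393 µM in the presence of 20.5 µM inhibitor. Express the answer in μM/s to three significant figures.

α = 1 + [I]/Ki = 1 + 20.5/7.06 = 3.904.
For a noncompetitive inhibitor, Vmax is reduced to Vmax/α while Km is unchanged: Km,app = 1.76 µM, Vmax,app = 28.4 μM/s.
v = Vmax,app·[S]/(Km,app + [S]) = 28.4 × 0.393/(1.76 + 0.393) = 5.19 μM/s.

5.19 μM/s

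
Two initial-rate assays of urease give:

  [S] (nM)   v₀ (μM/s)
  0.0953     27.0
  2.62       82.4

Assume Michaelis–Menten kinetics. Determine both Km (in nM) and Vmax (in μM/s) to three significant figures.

Km = 0.220 nM; Vmax = 89.3 μM/s

From v = Vmax[S]/(Km+[S]), each point gives Vmax = v(Km+[S])/[S].
Equating: 27.0(Km+0.0953)/0.0953 = 82.4(Km+2.62)/2.62.
283.3·Km + 27.0 = 31.45·Km + 82.4, so (283.3 − 31.45)·Km = 82.4 − 27.0.
Km = 55.40/251.9 = 0.220 nM; then Vmax = 27.0(0.220+0.0953)/0.0953 = 89.3 μM/s.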